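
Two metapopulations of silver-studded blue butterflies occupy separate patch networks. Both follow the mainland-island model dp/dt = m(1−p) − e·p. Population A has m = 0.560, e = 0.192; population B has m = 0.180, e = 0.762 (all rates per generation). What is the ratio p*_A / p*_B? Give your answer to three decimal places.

3.897

A: p*_A = m/(m+e) = 0.560/0.7520 = 0.7447.
B: p*_B = 0.180/0.9420 = 0.1911.
p*_A / p*_B = 0.7447/0.1911 = 3.8972.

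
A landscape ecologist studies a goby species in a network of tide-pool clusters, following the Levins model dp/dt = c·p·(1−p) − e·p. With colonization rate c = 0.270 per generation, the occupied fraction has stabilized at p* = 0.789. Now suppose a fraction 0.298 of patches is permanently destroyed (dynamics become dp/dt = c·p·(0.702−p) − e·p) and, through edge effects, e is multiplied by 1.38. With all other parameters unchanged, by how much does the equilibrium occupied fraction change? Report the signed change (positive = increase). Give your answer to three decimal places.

-0.378

Balance c(1−p*) = e gives e = 0.270×(1 − 0.78900) = 0.05697.
New p* = 0.702 − e/c = 0.702 − 0.07862/0.27000 = 0.41081.
Δp* = 0.41081 − 0.78900 = -0.37819.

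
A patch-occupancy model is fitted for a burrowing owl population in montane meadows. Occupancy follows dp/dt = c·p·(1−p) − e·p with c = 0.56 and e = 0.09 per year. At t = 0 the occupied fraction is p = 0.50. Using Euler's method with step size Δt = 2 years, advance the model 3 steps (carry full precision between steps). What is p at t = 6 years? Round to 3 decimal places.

0.836

Update rule: p ← p + [c·p·(1−p) − e·p]·Δt with Δt = 2.
t = 2: p = 0.50000 + (+0.19000) = 0.69000
t = 4: p = 0.69000 + (+0.11537) = 0.80537
t = 6: p = 0.80537 + (+0.03059) = 0.83596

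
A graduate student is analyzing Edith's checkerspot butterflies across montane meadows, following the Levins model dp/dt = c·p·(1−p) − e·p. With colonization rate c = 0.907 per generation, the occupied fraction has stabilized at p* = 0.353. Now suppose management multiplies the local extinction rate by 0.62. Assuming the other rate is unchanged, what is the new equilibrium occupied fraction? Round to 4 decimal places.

0.5989

Balance c(1−p*) = e gives e = 0.907×(1 − 0.35300) = 0.58683.
New p* = 1 − e/c = 1 − 0.36383/0.90700 = 0.59886.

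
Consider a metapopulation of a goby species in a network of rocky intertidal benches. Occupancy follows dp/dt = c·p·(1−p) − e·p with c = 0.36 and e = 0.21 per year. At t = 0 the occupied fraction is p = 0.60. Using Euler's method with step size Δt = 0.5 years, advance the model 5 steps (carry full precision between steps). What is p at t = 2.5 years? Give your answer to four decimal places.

0.5239

Update rule: p ← p + [c·p·(1−p) − e·p]·Δt with Δt = 0.5.
step 1: Δp = -0.01980, p = 0.58020
step 2: Δp = -0.01708, p = 0.56312
step 3: Δp = -0.01484, p = 0.54828
step 4: Δp = -0.01299, p = 0.53529
step 5: Δp = -0.01143, p = 0.52386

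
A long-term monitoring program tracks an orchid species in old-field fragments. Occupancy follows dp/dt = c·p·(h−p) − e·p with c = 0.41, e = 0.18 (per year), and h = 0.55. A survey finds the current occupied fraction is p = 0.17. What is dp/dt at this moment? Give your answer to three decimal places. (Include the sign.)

-0.004

Colonization term: c·p·(h−p) = 0.41×0.17×0.3800 = 0.02649.
Extinction term: e·p = 0.03060.
dp/dt = 0.02649 − 0.03060 = -0.00411.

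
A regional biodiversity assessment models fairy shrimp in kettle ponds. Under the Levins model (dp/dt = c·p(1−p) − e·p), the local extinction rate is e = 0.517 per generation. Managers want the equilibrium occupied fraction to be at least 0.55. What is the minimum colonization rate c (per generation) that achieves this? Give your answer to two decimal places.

p* = 1 − e/c ≥ 0.55 requires e/c ≤ 0.4500, i.e. c ≥ e/0.4500.
c_min = 0.517/0.4500 = 1.1489.

1.15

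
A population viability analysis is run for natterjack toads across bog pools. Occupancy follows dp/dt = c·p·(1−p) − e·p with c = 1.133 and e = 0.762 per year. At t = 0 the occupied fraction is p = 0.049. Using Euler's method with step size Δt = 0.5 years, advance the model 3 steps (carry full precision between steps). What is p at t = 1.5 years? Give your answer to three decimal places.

0.075

Update rule: p ← p + [c·p·(1−p) − e·p]·Δt with Δt = 0.5.
p: 0.04900 → 0.05673  (Δp = +0.00773)
p: 0.05673 → 0.06543  (Δp = +0.00870)
p: 0.06543 → 0.07514  (Δp = +0.00971)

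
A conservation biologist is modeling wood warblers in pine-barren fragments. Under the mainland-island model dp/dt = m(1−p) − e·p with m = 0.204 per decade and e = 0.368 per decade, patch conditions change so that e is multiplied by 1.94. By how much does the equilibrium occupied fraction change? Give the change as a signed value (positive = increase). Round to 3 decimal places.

Before: p* = 0.204/(0.204+0.368) = 0.3566.
After: m = 0.204, e = 0.71392; p* = 0.204/0.9179 = 0.2222.
Δp* = 0.2222 − 0.3566 = -0.1344.

-0.134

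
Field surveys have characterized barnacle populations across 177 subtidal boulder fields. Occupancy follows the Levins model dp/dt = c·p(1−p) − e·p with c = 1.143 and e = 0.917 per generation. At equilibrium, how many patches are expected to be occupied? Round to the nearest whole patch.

35

p* = 1 − e/c = 1 − 0.917/1.143 = 0.1977.
Expected occupied patches = N × p* = 177 × 0.1977 = 35.00 ≈ 35.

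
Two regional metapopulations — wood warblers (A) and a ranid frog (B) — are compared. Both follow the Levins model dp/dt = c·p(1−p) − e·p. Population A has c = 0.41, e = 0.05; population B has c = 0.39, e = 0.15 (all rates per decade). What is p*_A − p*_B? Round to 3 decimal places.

0.263

A: p*_A = 1 − 0.05/0.41 = 0.8780.
B: p*_B = 1 − 0.15/0.39 = 0.6154.
p*_A − p*_B = 0.8780 − 0.6154 = 0.2627.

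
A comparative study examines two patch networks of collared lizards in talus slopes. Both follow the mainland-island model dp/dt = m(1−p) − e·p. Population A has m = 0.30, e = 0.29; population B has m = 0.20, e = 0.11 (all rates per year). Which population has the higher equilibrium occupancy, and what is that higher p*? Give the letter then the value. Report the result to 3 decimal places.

B, 0.645

A: p*_A = m/(m+e) = 0.30/0.5900 = 0.5085.
B: p*_B = 0.20/0.3100 = 0.6452.
B is higher at 0.6452.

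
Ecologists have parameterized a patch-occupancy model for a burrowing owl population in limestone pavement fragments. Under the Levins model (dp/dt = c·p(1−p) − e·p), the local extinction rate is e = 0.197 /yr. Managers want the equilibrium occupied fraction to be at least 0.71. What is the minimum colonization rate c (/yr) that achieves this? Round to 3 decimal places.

p* = 1 − e/c ≥ 0.71 requires e/c ≤ 0.2900, i.e. c ≥ e/0.2900.
c_min = 0.197/0.2900 = 0.6793.

0.679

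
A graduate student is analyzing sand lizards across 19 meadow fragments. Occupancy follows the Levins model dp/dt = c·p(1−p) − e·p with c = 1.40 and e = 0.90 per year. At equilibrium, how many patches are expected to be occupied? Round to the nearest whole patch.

7

p* = 1 − e/c = 1 − 0.90/1.40 = 0.3571.
Expected occupied patches = N × p* = 19 × 0.3571 = 6.79 ≈ 7.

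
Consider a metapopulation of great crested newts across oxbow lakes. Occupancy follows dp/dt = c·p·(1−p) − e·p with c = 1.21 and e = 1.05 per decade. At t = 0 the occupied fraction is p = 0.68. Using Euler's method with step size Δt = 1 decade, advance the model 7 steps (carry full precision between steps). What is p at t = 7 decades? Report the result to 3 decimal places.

0.153

Update rule: p ← p + [c·p·(1−p) − e·p]·Δt with Δt = 1.
p: 0.68000 → 0.22930  (Δp = -0.45070)
p: 0.22930 → 0.20237  (Δp = -0.02693)
p: 0.20237 → 0.18519  (Δp = -0.01717)
p: 0.18519 → 0.17332  (Δp = -0.01187)
p: 0.17332 → 0.16471  (Δp = -0.00862)
p: 0.16471 → 0.15823  (Δp = -0.00647)
p: 0.15823 → 0.15326  (Δp = -0.00498)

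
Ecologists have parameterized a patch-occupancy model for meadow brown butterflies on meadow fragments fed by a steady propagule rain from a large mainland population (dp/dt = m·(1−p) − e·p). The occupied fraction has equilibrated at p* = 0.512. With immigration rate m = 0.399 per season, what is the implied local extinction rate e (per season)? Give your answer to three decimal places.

At equilibrium m(1−p*) = e·p*, so e = m(1−p*)/p*.
e = 0.399 × 0.4880 / 0.512 = 0.3803.

0.380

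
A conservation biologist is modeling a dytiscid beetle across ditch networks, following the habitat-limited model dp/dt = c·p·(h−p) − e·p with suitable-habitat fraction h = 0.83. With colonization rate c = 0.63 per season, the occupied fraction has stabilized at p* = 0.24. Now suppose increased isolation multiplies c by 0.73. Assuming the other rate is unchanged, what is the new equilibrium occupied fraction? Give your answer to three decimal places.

Balance c(h−p*) = e gives e = 0.63×(0.83 − 0.24000) = 0.37170.
New p* = 0.83 − e/c = 0.83 − 0.37170/0.45990 = 0.02178.

0.022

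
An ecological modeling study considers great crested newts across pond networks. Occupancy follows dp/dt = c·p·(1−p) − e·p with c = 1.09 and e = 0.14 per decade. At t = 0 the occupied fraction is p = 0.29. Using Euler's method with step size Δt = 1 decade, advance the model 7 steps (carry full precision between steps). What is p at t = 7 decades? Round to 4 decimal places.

Update rule: p ← p + [c·p·(1−p) − e·p]·Δt with Δt = 1.
  1  |  dp/dt·Δt = +0.183831  |  p_1 = 0.473831
  2  |  dp/dt·Δt = +0.205417  |  p_2 = 0.679248
  3  |  dp/dt·Δt = +0.142384  |  p_3 = 0.821632
  4  |  dp/dt·Δt = +0.044714  |  p_4 = 0.866346
  5  |  dp/dt·Δt = +0.004923  |  p_5 = 0.871269
  6  |  dp/dt·Δt = +0.000276  |  p_6 = 0.871545
  7  |  dp/dt·Δt = +0.000014  |  p_7 = 0.871559

0.8716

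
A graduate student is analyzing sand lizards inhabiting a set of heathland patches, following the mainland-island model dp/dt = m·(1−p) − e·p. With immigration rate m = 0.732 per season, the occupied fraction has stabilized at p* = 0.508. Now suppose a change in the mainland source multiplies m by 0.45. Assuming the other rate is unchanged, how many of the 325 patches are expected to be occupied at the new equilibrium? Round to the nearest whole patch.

103

Balance m(1−p*) = e·p* gives e = m(1−p*)/p* = 0.732×0.49200/0.50800 = 0.70894.
New p* = m/(m+e) = 0.32940/(0.32940+0.70894) = 0.31724.
Expected occupied = 325 × 0.31724 = 103.10 ≈ 103.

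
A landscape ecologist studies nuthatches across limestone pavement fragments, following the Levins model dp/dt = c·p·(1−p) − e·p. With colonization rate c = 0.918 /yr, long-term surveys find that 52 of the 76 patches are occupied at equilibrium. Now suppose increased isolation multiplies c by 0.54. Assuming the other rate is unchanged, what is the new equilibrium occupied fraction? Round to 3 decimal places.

Observed p* = 52/76 = 0.68421.
Balance c(1−p*) = e gives e = 0.918×(1 − 0.68421) = 0.28990.
New p* = 1 − e/c = 1 − 0.28990/0.49572 = 0.41519.

0.415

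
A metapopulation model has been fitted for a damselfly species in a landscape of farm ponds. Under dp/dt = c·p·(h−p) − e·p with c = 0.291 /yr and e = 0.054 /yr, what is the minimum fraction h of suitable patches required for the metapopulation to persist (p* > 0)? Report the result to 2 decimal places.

p* = h − e/c is positive only when h > e/c.
h_min = e/c = 0.054/0.291 = 0.1856.

0.19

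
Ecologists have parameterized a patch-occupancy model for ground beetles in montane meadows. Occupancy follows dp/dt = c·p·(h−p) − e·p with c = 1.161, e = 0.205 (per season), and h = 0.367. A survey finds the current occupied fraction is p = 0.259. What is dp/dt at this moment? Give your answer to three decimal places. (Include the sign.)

Colonization term: c·p·(h−p) = 1.161×0.259×0.1080 = 0.03248.
Extinction term: e·p = 0.05309.
dp/dt = 0.03248 − 0.05309 = -0.02062.

-0.021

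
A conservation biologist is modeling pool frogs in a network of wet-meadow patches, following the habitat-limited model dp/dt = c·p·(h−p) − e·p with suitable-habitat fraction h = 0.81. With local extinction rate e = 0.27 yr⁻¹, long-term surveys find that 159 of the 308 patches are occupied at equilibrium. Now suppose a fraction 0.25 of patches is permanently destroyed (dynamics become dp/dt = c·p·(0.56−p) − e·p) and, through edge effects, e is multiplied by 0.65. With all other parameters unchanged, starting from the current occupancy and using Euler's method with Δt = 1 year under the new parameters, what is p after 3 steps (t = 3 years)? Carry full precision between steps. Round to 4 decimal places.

0.3973

Observed p* = 159/308 = 0.51623.
Balance c(h−p*) = e gives c = e/(0.81 − 0.51623) = 0.27/0.29377 = 0.91910.
Starting from p₀ = 0.51623; update p ← p + (dp/dt)·Δt with the new parameters.
  1  |  dp/dt·Δt = -0.069833  |  p_1 = 0.446400
  2  |  dp/dt·Δt = -0.031735  |  p_2 = 0.414665
  3  |  dp/dt·Δt = -0.017384  |  p_3 = 0.397281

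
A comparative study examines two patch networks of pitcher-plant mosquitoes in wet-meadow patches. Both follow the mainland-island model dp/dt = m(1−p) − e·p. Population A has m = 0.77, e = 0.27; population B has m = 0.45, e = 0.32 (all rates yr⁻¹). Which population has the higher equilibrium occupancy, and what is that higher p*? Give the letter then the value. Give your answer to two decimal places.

A: p*_A = m/(m+e) = 0.77/1.0400 = 0.7404.
B: p*_B = 0.45/0.7700 = 0.5844.
A is higher at 0.7404.

A, 0.74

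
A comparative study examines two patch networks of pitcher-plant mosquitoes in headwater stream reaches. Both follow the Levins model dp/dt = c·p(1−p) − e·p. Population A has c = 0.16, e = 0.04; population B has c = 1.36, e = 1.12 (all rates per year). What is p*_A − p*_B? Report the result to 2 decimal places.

A: p*_A = 1 − 0.04/0.16 = 0.7500.
B: p*_B = 1 − 1.12/1.36 = 0.1765.
p*_A − p*_B = 0.7500 − 0.1765 = 0.5735.

0.57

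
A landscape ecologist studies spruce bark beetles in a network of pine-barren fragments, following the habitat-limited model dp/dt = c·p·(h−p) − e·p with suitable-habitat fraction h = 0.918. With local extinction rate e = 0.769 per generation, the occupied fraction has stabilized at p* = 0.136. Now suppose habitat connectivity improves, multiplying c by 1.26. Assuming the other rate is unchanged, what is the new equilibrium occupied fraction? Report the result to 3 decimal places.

0.297

Balance c(h−p*) = e gives c = e/(0.918 − 0.13600) = 0.769/0.78200 = 0.98338.
New p* = 0.918 − e/c = 0.918 − 0.76900/1.23906 = 0.29737.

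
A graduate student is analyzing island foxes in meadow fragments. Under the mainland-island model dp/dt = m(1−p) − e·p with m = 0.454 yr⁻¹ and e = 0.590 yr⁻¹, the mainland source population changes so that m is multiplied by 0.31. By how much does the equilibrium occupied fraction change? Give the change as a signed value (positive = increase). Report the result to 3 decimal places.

-0.242

Before: p* = 0.454/(0.454+0.590) = 0.4349.
After: m = 0.14074, e = 0.59; p* = 0.14074/0.7307 = 0.1926.
Δp* = 0.1926 − 0.4349 = -0.2423.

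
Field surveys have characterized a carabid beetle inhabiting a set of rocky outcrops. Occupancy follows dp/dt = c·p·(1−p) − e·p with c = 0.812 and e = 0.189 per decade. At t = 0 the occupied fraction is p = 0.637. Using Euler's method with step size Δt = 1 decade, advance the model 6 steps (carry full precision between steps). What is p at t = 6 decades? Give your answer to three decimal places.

0.767

Update rule: p ← p + [c·p·(1−p) − e·p]·Δt with Δt = 1.
p: 0.63700 → 0.70437  (Δp = +0.06737)
p: 0.70437 → 0.74033  (Δp = +0.03596)
p: 0.74033 → 0.75651  (Δp = +0.01618)
p: 0.75651 → 0.76310  (Δp = +0.00659)
p: 0.76310 → 0.76567  (Δp = +0.00257)
p: 0.76567 → 0.76665  (Δp = +0.00098)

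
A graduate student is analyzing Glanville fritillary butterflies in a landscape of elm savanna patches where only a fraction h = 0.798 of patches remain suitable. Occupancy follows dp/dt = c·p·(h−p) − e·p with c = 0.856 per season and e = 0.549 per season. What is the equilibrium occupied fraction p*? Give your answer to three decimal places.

0.157

Setting dp/dt = 0 and dividing by p* gives c·(h−p*) = e.
So p* = h − e/c = 0.798 − 0.549/0.856 = 0.798 − 0.6414 = 0.1566.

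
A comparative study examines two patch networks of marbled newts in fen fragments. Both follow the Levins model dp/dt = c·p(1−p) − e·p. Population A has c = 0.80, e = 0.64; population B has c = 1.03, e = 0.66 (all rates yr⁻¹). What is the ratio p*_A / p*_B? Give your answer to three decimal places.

0.557

A: p*_A = 1 − 0.64/0.80 = 0.2000.
B: p*_B = 1 − 0.66/1.03 = 0.3592.
p*_A / p*_B = 0.2000/0.3592 = 0.5568.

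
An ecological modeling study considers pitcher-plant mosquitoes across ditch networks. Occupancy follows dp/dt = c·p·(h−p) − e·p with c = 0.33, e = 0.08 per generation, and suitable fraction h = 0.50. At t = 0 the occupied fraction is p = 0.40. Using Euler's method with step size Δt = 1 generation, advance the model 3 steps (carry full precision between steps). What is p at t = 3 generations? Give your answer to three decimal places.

Update rule: p ← p + [c·p·(h−p) − e·p]·Δt with Δt = 1.
step 1: Δp = -0.01880, p = 0.38120
step 2: Δp = -0.01555, p = 0.36565
step 3: Δp = -0.01304, p = 0.35261

0.353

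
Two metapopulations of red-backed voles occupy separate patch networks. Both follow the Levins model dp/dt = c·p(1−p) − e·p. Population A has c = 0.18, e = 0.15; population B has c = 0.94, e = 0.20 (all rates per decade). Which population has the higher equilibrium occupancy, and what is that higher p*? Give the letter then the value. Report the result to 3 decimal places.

B, 0.787

A: p*_A = 1 − 0.15/0.18 = 0.1667.
B: p*_B = 1 − 0.20/0.94 = 0.7872.
B is higher at 0.7872.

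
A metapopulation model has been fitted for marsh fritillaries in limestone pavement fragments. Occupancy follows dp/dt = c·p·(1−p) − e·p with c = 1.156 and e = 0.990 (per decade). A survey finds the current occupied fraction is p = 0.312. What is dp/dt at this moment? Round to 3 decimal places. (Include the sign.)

-0.061

Colonization term: c·p·(1−p) = 1.156×0.312×0.6880 = 0.24814.
Extinction term: e·p = 0.30888.
dp/dt = 0.24814 − 0.30888 = -0.06074.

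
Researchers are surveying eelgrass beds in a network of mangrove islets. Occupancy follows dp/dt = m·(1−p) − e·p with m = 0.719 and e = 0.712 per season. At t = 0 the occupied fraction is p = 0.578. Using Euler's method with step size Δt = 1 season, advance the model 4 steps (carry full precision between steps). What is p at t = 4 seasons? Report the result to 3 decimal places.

0.505

Update rule: p ← p + [m·(1−p) − e·p]·Δt with Δt = 1.
  1  |  dp/dt·Δt = -0.108118  |  p_1 = 0.469882
  2  |  dp/dt·Δt = +0.046599  |  p_2 = 0.516481
  3  |  dp/dt·Δt = -0.020084  |  p_3 = 0.496397
  4  |  dp/dt·Δt = +0.008656  |  p_4 = 0.505053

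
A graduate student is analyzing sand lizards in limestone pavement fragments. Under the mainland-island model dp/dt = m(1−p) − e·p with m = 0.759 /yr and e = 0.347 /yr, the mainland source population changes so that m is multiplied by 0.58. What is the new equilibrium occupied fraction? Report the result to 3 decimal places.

Before: p* = 0.759/(0.759+0.347) = 0.6863.
After: m = 0.44022, e = 0.347; p* = 0.44022/0.7872 = 0.5592.

0.559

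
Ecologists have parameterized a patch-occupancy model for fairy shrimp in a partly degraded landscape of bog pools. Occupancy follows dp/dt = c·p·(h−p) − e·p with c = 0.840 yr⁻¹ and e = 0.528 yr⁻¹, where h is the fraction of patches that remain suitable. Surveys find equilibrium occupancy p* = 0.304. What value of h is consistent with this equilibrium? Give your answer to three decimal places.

At equilibrium c(h−p*) = e, so h = p* + e/c.
h = 0.304 + 0.528/0.840 = 0.304 + 0.6286 = 0.9326.

0.933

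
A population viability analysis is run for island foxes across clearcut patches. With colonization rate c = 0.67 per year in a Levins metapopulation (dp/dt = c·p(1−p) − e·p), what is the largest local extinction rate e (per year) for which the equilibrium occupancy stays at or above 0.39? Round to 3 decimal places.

1 − e/c ≥ 0.39 ⇒ e ≤ c(1 − 0.39) = 0.67 × 0.6100.
e_max = 0.4087.

0.409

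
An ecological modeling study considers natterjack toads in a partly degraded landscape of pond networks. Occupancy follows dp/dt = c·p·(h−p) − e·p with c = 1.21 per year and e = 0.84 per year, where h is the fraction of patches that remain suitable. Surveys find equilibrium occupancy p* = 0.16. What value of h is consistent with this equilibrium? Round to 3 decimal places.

At equilibrium c(h−p*) = e, so h = p* + e/c.
h = 0.16 + 0.84/1.21 = 0.16 + 0.6942 = 0.8542.

0.854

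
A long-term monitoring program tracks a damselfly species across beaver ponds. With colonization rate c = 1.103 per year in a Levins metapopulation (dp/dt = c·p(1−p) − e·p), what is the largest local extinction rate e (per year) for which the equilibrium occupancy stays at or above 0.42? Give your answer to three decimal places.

1 − e/c ≥ 0.42 ⇒ e ≤ c(1 − 0.42) = 1.103 × 0.5800.
e_max = 0.6397.

0.640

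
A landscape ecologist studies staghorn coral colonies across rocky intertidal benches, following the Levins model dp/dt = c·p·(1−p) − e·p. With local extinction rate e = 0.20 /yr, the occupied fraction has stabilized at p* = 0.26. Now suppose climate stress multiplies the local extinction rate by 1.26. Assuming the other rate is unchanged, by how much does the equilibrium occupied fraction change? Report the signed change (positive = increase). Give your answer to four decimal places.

-0.1924

Balance c(1−p*) = e gives c = e/(1 − 0.26000) = 0.20/0.74000 = 0.27027.
New p* = 1 − e/c = 1 − 0.25200/0.27027 = 0.06760.
Δp* = 0.06760 − 0.26000 = -0.19240.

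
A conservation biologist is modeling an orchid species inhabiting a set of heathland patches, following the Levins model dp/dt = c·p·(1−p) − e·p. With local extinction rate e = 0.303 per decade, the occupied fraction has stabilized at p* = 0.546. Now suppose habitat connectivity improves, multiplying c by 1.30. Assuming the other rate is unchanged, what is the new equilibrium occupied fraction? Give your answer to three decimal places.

Balance c(1−p*) = e gives c = e/(1 − 0.54600) = 0.303/0.45400 = 0.66740.
New p* = 1 − e/c = 1 − 0.30300/0.86762 = 0.65077.

0.651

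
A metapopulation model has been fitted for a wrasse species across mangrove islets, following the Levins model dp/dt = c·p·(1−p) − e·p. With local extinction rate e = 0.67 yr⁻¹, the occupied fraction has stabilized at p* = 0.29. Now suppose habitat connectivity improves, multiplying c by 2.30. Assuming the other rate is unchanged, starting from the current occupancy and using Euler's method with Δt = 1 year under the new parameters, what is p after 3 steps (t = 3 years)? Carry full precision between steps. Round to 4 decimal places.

0.6766

Balance c(1−p*) = e gives c = e/(1 − 0.29000) = 0.67/0.71000 = 0.94366.
Starting from p₀ = 0.29000; update p ← p + (dp/dt)·Δt with the new parameters.
step 1: Δp = +0.25259, p = 0.54259
step 2: Δp = +0.17513, p = 0.71772
step 3: Δp = -0.04115, p = 0.67657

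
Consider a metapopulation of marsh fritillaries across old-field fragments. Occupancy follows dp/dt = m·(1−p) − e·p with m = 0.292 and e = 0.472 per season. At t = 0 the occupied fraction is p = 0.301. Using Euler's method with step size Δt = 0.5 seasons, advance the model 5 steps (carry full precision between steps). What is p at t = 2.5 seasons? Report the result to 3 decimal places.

0.375

Update rule: p ← p + [m·(1−p) − e·p]·Δt with Δt = 0.5.
  1  |  dp/dt·Δt = +0.031018  |  p_1 = 0.332018
  2  |  dp/dt·Δt = +0.019169  |  p_2 = 0.351187
  3  |  dp/dt·Δt = +0.011847  |  p_3 = 0.363034
  4  |  dp/dt·Δt = +0.007321  |  p_4 = 0.370355
  5  |  dp/dt·Δt = +0.004524  |  p_5 = 0.374879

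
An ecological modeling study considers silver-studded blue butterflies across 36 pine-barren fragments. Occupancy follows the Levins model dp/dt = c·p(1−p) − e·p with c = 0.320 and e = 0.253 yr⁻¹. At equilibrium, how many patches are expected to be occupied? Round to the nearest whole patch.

p* = 1 − e/c = 1 − 0.253/0.320 = 0.2094.
Expected occupied patches = N × p* = 36 × 0.2094 = 7.54 ≈ 8.

8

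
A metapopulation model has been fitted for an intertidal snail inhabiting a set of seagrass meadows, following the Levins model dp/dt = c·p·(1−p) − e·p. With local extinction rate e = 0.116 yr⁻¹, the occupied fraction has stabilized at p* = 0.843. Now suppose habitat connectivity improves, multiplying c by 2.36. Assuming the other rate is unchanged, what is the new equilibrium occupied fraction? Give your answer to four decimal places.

0.9335

Balance c(1−p*) = e gives c = e/(1 − 0.84300) = 0.116/0.15700 = 0.73885.
New p* = 1 − e/c = 1 − 0.11600/1.74369 = 0.93347.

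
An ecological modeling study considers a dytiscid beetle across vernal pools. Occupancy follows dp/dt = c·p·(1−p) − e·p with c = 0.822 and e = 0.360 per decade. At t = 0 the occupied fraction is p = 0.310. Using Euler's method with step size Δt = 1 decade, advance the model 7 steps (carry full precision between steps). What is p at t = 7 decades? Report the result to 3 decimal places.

Update rule: p ← p + [c·p·(1−p) − e·p]·Δt with Δt = 1.
p: 0.31000 → 0.37423  (Δp = +0.06423)
p: 0.37423 → 0.43200  (Δp = +0.05778)
p: 0.43200 → 0.47818  (Δp = +0.04618)
p: 0.47818 → 0.51114  (Δp = +0.03296)
p: 0.51114 → 0.53253  (Δp = +0.02139)
p: 0.53253 → 0.54545  (Δp = +0.01292)
p: 0.54545 → 0.55289  (Δp = +0.00744)

0.553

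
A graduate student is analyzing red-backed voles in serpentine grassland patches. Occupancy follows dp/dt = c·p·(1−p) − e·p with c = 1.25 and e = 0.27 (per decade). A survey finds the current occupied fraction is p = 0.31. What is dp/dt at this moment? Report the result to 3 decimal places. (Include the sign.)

Colonization term: c·p·(1−p) = 1.25×0.31×0.6900 = 0.26737.
Extinction term: e·p = 0.08370.
dp/dt = 0.26737 − 0.08370 = 0.18367.

0.184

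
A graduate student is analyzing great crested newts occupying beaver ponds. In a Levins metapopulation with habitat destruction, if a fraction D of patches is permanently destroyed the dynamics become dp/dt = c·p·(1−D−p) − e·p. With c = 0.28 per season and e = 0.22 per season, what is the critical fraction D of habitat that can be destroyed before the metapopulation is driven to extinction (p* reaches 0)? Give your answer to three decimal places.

0.214

The nontrivial equilibrium is p* = (1−D) − e/c; extinction occurs when this hits zero.
So D_crit = 1 − e/c = 1 − 0.22/0.28 = 1 − 0.7857 = 0.2143.
Note this equals the original equilibrium occupancy — the Levins extinction-debt result.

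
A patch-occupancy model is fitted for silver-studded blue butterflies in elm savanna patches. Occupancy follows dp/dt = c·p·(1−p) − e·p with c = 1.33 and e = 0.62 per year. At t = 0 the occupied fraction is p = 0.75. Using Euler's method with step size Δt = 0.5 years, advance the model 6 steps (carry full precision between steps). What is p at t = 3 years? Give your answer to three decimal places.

0.543

Update rule: p ← p + [c·p·(1−p) − e·p]·Δt with Δt = 0.5.
step 1: Δp = -0.10781, p = 0.64219
step 2: Δp = -0.04627, p = 0.59591
step 3: Δp = -0.02460, p = 0.57131
step 4: Δp = -0.01424, p = 0.55707
step 5: Δp = -0.00861, p = 0.54847
step 6: Δp = -0.00534, p = 0.54313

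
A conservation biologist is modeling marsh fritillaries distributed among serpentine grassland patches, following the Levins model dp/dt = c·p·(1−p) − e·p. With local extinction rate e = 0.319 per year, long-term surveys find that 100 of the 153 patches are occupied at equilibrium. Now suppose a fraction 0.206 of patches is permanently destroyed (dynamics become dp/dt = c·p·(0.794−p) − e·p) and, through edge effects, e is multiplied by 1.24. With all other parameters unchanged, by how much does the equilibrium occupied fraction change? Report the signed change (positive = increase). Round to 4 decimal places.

Observed p* = 100/153 = 0.65359.
Balance c(1−p*) = e gives c = e/(1 − 0.65359) = 0.319/0.34641 = 0.92087.
New p* = 0.794 − e/c = 0.794 − 0.39556/0.92087 = 0.36445.
Δp* = 0.36445 − 0.65359 = -0.28914.

-0.2891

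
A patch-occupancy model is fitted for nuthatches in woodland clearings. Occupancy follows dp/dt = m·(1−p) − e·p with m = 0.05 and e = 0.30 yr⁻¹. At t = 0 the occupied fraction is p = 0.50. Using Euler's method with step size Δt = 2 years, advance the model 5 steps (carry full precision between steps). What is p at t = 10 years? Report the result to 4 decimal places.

Update rule: p ← p + [m·(1−p) − e·p]·Δt with Δt = 2.
t = 2: p = 0.50000 + (-0.25000) = 0.25000
t = 4: p = 0.25000 + (-0.07500) = 0.17500
t = 6: p = 0.17500 + (-0.02250) = 0.15250
t = 8: p = 0.15250 + (-0.00675) = 0.14575
t = 10: p = 0.14575 + (-0.00202) = 0.14372

0.1437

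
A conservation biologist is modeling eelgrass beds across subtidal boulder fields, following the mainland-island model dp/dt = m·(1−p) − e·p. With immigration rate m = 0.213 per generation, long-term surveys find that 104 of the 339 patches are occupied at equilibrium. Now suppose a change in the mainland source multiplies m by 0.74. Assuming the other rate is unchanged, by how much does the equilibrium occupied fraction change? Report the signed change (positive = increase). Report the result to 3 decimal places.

Observed p* = 104/339 = 0.30678.
Balance m(1−p*) = e·p* gives e = m(1−p*)/p* = 0.213×0.69322/0.30678 = 0.48131.
New p* = m/(m+e) = 0.15762/(0.15762+0.48131) = 0.24669.
Δp* = 0.24669 − 0.30678 = -0.06009.

-0.060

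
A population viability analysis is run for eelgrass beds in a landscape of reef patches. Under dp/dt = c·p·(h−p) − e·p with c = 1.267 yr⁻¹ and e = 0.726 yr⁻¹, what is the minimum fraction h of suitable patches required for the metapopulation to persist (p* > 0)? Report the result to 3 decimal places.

p* = h − e/c is positive only when h > e/c.
h_min = e/c = 0.726/1.267 = 0.5730.

0.573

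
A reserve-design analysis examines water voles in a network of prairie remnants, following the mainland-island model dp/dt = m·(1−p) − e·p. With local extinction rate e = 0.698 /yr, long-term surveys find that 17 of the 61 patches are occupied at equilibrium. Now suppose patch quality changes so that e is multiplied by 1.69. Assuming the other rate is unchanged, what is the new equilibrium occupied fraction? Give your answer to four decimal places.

Observed p* = 17/61 = 0.27869.
Balance m(1−p*) = e·p* gives m = e·p*/(1−p*) = 0.698×0.27869/0.72131 = 0.26968.
New p* = m/(m+e) = 0.26968/(0.26968+1.17962) = 0.18608.

0.1861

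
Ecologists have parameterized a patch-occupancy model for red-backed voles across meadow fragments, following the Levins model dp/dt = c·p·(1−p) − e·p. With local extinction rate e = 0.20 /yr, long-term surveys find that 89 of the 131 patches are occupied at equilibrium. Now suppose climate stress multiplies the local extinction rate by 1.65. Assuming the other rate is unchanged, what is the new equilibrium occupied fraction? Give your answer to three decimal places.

Observed p* = 89/131 = 0.67939.
Balance c(1−p*) = e gives c = e/(1 − 0.67939) = 0.20/0.32061 = 0.62381.
New p* = 1 − e/c = 1 − 0.33000/0.62381 = 0.47099.

0.471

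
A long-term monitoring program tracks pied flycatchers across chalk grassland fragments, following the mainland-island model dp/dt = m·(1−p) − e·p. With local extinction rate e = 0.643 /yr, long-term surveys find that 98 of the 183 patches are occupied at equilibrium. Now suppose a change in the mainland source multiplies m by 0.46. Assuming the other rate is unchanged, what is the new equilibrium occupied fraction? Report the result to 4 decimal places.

Observed p* = 98/183 = 0.53552.
Balance m(1−p*) = e·p* gives m = e·p*/(1−p*) = 0.643×0.53552/0.46448 = 0.74134.
New p* = m/(m+e) = 0.34102/(0.34102+0.64300) = 0.34656.

0.3466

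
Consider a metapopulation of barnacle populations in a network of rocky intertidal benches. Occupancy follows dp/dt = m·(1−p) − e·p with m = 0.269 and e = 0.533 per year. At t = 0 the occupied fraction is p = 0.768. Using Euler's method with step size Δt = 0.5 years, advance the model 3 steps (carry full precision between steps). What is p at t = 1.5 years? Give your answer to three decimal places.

Update rule: p ← p + [m·(1−p) − e·p]·Δt with Δt = 0.5.
  1  |  dp/dt·Δt = -0.173468  |  p_1 = 0.594532
  2  |  dp/dt·Δt = -0.103907  |  p_2 = 0.490625
  3  |  dp/dt·Δt = -0.062240  |  p_3 = 0.428384

0.428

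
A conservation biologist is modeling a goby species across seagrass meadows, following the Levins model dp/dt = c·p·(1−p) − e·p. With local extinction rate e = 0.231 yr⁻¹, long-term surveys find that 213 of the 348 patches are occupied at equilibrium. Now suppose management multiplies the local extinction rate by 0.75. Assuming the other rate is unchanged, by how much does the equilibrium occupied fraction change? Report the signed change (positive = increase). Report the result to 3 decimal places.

0.097

Observed p* = 213/348 = 0.61207.
Balance c(1−p*) = e gives c = e/(1 − 0.61207) = 0.231/0.38793 = 0.59547.
New p* = 1 − e/c = 1 − 0.17325/0.59547 = 0.70905.
Δp* = 0.70905 − 0.61207 = +0.09698.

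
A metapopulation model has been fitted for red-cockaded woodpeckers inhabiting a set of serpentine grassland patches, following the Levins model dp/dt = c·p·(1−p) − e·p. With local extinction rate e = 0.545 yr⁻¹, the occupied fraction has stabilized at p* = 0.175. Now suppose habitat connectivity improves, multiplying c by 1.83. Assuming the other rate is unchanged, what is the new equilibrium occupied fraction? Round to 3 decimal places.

0.549

Balance c(1−p*) = e gives c = e/(1 − 0.17500) = 0.545/0.82500 = 0.66061.
New p* = 1 − e/c = 1 − 0.54500/1.20892 = 0.54918.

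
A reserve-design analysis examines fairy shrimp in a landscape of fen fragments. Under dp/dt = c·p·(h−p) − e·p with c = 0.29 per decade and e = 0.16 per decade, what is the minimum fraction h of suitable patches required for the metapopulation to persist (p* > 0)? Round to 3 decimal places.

p* = h − e/c is positive only when h > e/c.
h_min = e/c = 0.16/0.29 = 0.5517.

0.552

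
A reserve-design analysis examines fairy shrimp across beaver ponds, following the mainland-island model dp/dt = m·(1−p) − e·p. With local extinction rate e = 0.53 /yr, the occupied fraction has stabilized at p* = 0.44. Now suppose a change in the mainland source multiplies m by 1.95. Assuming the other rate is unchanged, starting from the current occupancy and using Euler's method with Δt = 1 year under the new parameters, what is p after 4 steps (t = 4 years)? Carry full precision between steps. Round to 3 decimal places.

Balance m(1−p*) = e·p* gives m = e·p*/(1−p*) = 0.53×0.44000/0.56000 = 0.41643.
Starting from p₀ = 0.44000; update p ← p + (dp/dt)·Δt with the new parameters.
step 1: Δp = +0.22154, p = 0.66154
step 2: Δp = -0.07577, p = 0.58577
step 3: Δp = +0.02592, p = 0.61168
step 4: Δp = -0.00886, p = 0.60282

0.603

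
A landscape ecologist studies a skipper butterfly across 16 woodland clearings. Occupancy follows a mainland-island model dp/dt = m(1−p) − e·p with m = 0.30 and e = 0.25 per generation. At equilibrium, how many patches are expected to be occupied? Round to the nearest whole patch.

9

p* = m/(m+e) = 0.30/0.5500 = 0.5455.
Expected occupied patches = N × p* = 16 × 0.5455 = 8.73 ≈ 9.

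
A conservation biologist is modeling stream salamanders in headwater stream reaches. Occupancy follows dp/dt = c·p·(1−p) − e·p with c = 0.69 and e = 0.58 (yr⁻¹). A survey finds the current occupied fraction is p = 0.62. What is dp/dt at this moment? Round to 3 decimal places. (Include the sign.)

Colonization term: c·p·(1−p) = 0.69×0.62×0.3800 = 0.16256.
Extinction term: e·p = 0.35960.
dp/dt = 0.16256 − 0.35960 = -0.19704.

-0.197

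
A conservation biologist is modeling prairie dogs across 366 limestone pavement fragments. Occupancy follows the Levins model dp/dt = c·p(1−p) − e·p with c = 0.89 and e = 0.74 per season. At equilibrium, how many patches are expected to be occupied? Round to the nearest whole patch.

p* = 1 − e/c = 1 − 0.74/0.89 = 0.1685.
Expected occupied patches = N × p* = 366 × 0.1685 = 61.69 ≈ 62.

62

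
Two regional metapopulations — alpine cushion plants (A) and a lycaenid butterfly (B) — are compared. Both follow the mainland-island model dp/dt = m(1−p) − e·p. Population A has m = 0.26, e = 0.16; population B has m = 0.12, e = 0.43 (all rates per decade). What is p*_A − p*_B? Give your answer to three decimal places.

A: p*_A = m/(m+e) = 0.26/0.4200 = 0.6190.
B: p*_B = 0.12/0.5500 = 0.2182.
p*_A − p*_B = 0.6190 − 0.2182 = 0.4009.

0.401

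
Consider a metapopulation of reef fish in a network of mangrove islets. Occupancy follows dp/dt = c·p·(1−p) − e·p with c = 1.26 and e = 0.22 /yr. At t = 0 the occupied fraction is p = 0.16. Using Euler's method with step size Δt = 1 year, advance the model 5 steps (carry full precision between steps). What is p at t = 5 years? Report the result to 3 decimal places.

Update rule: p ← p + [c·p·(1−p) − e·p]·Δt with Δt = 1.
step 1: Δp = +0.13414, p = 0.29414
step 2: Δp = +0.19689, p = 0.49104
step 3: Δp = +0.20687, p = 0.69791
step 4: Δp = +0.11211, p = 0.81002
step 5: Δp = +0.01570, p = 0.82571

0.826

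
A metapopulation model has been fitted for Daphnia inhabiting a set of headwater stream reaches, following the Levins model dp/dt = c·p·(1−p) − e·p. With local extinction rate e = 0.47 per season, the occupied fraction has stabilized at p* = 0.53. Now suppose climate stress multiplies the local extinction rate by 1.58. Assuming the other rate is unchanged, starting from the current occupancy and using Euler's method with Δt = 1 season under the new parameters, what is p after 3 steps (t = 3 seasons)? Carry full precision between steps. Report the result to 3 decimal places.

0.310

Balance c(1−p*) = e gives c = e/(1 − 0.53000) = 0.47/0.47000 = 1.00000.
Starting from p₀ = 0.53000; update p ← p + (dp/dt)·Δt with the new parameters.
step 1: Δp = -0.14448, p = 0.38552
step 2: Δp = -0.04939, p = 0.33613
step 3: Δp = -0.02646, p = 0.30967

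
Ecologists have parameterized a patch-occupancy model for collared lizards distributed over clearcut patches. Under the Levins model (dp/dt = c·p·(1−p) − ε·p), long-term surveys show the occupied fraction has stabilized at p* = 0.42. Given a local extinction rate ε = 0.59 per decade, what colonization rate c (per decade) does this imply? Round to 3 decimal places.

1.017

At equilibrium c(1−p*) = ε, so c = ε/(1−p*).
c = 0.59/(1 − 0.42) = 0.59/0.5800 = 1.0172.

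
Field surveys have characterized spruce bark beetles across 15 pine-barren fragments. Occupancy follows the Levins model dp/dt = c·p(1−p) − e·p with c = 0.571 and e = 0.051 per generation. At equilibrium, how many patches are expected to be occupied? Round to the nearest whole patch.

p* = 1 − e/c = 1 − 0.051/0.571 = 0.9107.
Expected occupied patches = N × p* = 15 × 0.9107 = 13.66 ≈ 14.

14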